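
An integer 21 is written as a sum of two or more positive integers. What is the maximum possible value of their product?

Let m[k] be the best product for length k (with at least one cut). For each first piece i, the rest contributes max(k−i, m[k−i]).
m[2] = 1·max(1,0) = 1·1 = 1
m[3] = 1·max(2,1) = 1·2 = 2
m[4] = 2·max(2,1) = 2·2 = 4
m[5] = 2·max(3,2) = 2·3 = 6
m[6] = 3·max(3,2) = 3·3 = 9
m[7] = 2·max(5,6) = 2·6 = 12
m[8] = 2·max(6,9) = 2·9 = 18
m[9] = 3·max(6,9) = 3·9 = 27
m[10] = 2·max(8,18) = 2·18 = 36
m[11] = 2·max(9,27) = 2·27 = 54
m[12] = 3·max(9,27) = 3·27 = 81
m[13] = 2·max(11,54) = 2·54 = 108
m[14] = 2·max(12,81) = 2·81 = 162
m[15] = 3·max(12,81) = 3·81 = 243
m[16] = 2·max(14,162) = 2·162 = 324
m[17] = 2·max(15,243) = 2·243 = 486
m[18] = 3·max(15,243) = 3·243 = 729
m[19] = 2·max(17,486) = 2·486 = 972
m[20] = 2·max(18,729) = 2·729 = 1458
m[21] = 3·max(18,729) = 3·729 = 2187
One optimal split: 3 + 3 + 3 + 3 + 3 + 3 + 3; product 3·3·3·3·3·3·3 = 2187.

2187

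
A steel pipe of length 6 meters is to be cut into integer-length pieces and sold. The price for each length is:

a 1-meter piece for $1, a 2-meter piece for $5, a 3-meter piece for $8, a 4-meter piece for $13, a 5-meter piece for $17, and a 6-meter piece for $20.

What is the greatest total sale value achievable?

20

Build r[k] bottom-up: r[k] = max over allowed piece i of (p[i] + r[k−i]).
r[1] = 1
r[2] = 5
r[3] = 8
r[4] = 13
r[5] = 17
r[6] = 20
Best is to sell the whole 6-meter piece uncut for $20.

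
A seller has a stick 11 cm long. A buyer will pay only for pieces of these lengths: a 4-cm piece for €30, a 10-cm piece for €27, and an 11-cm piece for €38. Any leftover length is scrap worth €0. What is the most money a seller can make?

60

Let r[k] be the best obtainable value from length k. For each k, try every first piece i and keep the best of price[i] + r[k−i].
r[1] = 0
r[2] = 0
r[3] = 0
r[4] = 30
r[5] = 30
r[6] = 30
r[7] = 30
r[8] = 60  (first piece 4, then r[4]=30)
r[9] = 60
r[10] = 60
r[11] = 60
One optimal cutting: pieces 4 + 4 with 3 cm of scrap → €60.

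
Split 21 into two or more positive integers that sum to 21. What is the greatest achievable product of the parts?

Define f[k] = max over 1≤i<k of i · max(k−i, f[k−i]); the inner max lets the remainder stay uncut if that's better.
f[2] = 1×max(1,0) = 1×1 = 1
f[3] = 1×max(2,1) = 1×2 = 2
f[4] = 2×max(2,1) = 2×2 = 4
f[5] = 2×max(3,2) = 2×3 = 6
f[6] = 3×max(3,2) = 3×3 = 9
f[7] = 2×max(5,6) = 2×6 = 12
f[8] = 2×max(6,9) = 2×9 = 18
f[9] = 3×max(6,9) = 3×9 = 27
f[10] = 2×max(8,18) = 2×18 = 36
f[11] = 2×max(9,27) = 2×27 = 54
f[12] = 3×max(9,27) = 3×27 = 81
f[13] = 2×max(11,54) = 2×54 = 108
f[14] = 2×max(12,81) = 2×81 = 162
f[15] = 3×max(12,81) = 3×81 = 243
f[16] = 2×max(14,162) = 2×162 = 324
f[17] = 2×max(15,243) = 2×243 = 486
f[18] = 3×max(15,243) = 3×243 = 729
f[19] = 2×max(17,486) = 2×486 = 972
f[20] = 2×max(18,729) = 2×729 = 1458
f[21] = 3×max(18,729) = 3×729 = 2187
One optimal split: 3 + 3 + 3 + 3 + 3 + 3 + 3; product 3×3×3×3×3×3×3 = 2187.

2187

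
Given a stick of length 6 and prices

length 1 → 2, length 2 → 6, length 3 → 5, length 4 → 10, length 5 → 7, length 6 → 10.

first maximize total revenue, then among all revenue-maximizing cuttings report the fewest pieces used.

3

Build r[k] bottom-up: r[k] = max over allowed piece i of (p[i] + r[k−i]).
r[1] = 2
r[2] = max(2+2, 6+0) = 6
r[3] = max(2+6, 6+2, 5+0) = 8
r[4] = max(2+8, 6+6, 5+2, 10+0) = 12
r[5] = max(2+12, 6+8, 5+6, 10+2, 7+0) = 14
r[6] = max(2+14, 6+12, 5+8, 10+6, 7+2, 10+0) = 18
Maximum revenue is 18.
Now minimize piece count subject to staying optimal: for each k, pieces[k] = 1 + min over i with p[i]+r[k−i]=r[k] of pieces[k−i].
pieces[3] = 2
pieces[4] = 2
pieces[5] = 3
pieces[6] = 3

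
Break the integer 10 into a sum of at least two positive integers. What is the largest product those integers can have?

36

Define m[k] = max over 1≤i<k of i · max(k−i, m[k−i]); the inner max lets the remainder stay uncut if that's better.
Small cases: m[2]=1, m[3]=2, m[4]=4, m[5]=6.
m[6] = max(1*6, 2*4, 3*3, 4*2, 5*1) = 9
m[7] = max(1*9, 2*6, 3*4, 4*3, 5*2, 6*1) = 12
m[8] = max(1*12, 2*9, 3*6, …, 6*2, 7*1) = 18
m[9] = max(1*18, 2*12, 3*9, …, 7*2, 8*1) = 27
m[10] = max(1*27, 2*18, 3*12, …, 8*2, 9*1) = 36
One optimal split: 3 + 3 + 2 + 2; product 3*3*2*2 = 36.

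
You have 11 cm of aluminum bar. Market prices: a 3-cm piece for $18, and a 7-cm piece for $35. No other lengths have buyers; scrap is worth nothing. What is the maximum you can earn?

Consider every possible first cut. f[k] is the best of p[i]+f[k−i] over all sellable i≤k.
f[1] = 0
f[2] = 0
f[3] = 18
f[4] = 18
f[5] = 18
f[6] = 36  (first piece 3, then f[3]=18)
f[7] = 36
f[8] = 36
f[9] = 54  (first piece 3, then f[6]=36)
f[10] = 54
f[11] = 54
One optimal cutting: pieces 3 + 3 + 3 with 2 cm of scrap → $54.

54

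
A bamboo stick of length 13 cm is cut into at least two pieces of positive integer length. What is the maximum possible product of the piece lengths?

Define prod[k] = max over 1≤i<k of i · max(k−i, prod[k−i]); the inner max lets the remainder stay uncut if that's better.
prod[2] = 1×max(1,0) = 1×1 = 1
prod[3] = 1×max(2,1) = 1×2 = 2
prod[4] = 2×max(2,1) = 2×2 = 4
prod[5] = 2×max(3,2) = 2×3 = 6
prod[6] = 3×max(3,2) = 3×3 = 9
prod[7] = 2×max(5,6) = 2×6 = 12
prod[8] = 2×max(6,9) = 2×9 = 18
prod[9] = 3×max(6,9) = 3×9 = 27
prod[10] = 2×max(8,18) = 2×18 = 36
prod[11] = 2×max(9,27) = 2×27 = 54
prod[12] = 3×max(9,27) = 3×27 = 81
prod[13] = 2×max(11,54) = 2×54 = 108
One optimal split: 3 + 3 + 3 + 2 + 2; product 3×3×3×2×2 = 108.

108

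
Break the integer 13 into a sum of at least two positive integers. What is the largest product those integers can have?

108

Define P[k] = max over 1≤i<k of i · max(k−i, P[k−i]); the inner max lets the remainder stay uncut if that's better.
Small cases: P[2]=1, P[3]=2, P[4]=4, P[5]=6.
P[6] = max(1·6, 2·4, 3·3, 4·2, 5·1) = 9
P[7] = max(1·9, 2·6, 3·4, 4·3, 5·2, 6·1) = 12
P[8] = max(1·12, 2·9, 3·6, …, 6·2, 7·1) = 18
P[9] = max(1·18, 2·12, 3·9, …, 7·2, 8·1) = 27
P[10] = max(1·27, 2·18, 3·12, …, 8·2, 9·1) = 36
P[11] = max(1·36, 2·27, 3·18, …, 9·2, 10·1) = 54
P[12] = max(1·54, 2·36, 3·27, …, 10·2, 11·1) = 81
P[13] = max(1·81, 2·54, 3·36, …, 11·2, 12·1) = 108
One optimal split: 3 + 3 + 3 + 2 + 2; product 3·3·3·2·2 = 108.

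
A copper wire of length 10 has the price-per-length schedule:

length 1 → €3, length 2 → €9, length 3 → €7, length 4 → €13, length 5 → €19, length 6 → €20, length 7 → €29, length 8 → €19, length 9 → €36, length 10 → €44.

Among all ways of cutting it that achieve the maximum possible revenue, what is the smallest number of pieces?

Let r[k] be the best obtainable value from length k. For each k, try every first piece i and keep the best of price[i] + r[k−i].
r[1] = 3
r[2] = max(3+3, 9+0) = 9
r[3] = max(3+9, 9+3, 7+0) = 12
r[4] = max(3+12, 9+9, 7+3, 13+0) = 18
r[5] = max(3+18, 9+12, 7+9, 13+3, 19+0) = 21
r[6] = max(3+21, 9+18, 7+12, 13+9, 19+3, 20+0) = 27
r[7] = max(3+27, 9+21, 7+18, …, 20+3, 29+0) = 30
r[8] = max(3+30, 9+27, 7+21, …, 29+3, 19+0) = 36
r[9] = max(3+36, 9+30, 7+27, …, 19+3, 36+0) = 39
r[10] = max(3+39, 9+36, 7+30, …, 36+3, 44+0) = 45
Maximum revenue is €45.
Now minimize piece count subject to staying optimal: for each k, pieces[k] = 1 + min over i with p[i]+r[k−i]=r[k] of pieces[k−i].
pieces[7] = 4
pieces[8] = 4
pieces[9] = 5
pieces[10] = 5

5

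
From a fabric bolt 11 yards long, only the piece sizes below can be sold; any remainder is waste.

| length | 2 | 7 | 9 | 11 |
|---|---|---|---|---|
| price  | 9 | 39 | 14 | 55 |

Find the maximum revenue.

57

Build f[k] bottom-up: f[k] = max over allowed piece i of (p[i] + f[k−i]).
f[1] = 0
f[2] = 9
f[3] = 9
f[4] = 18  (first piece 2, then f[2]=9)
f[5] = 18
f[6] = 27  (first piece 2, then f[4]=18)
f[7] = 39
f[8] = 39
f[9] = 48  (first piece 2, then f[7]=39)
f[10] = 48
f[11] = 57  (first piece 2, then f[9]=48)
One optimal cutting: 7 + 2 + 2 → $57.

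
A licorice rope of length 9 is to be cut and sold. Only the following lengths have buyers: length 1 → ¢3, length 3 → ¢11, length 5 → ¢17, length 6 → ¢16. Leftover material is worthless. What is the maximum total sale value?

Build r[k] bottom-up: r[k] = max over allowed piece i of (p[i] + r[k−i]).
r[1] = 3
r[2] = 6  (first piece 1, then r[1]=3)
r[3] = 11
r[4] = 14  (first piece 1, then r[3]=11)
r[5] = 17  (first piece 1, then r[4]=14)
r[6] = 22  (first piece 3, then r[3]=11)
r[7] = 25  (first piece 1, then r[6]=22)
r[8] = 28  (first piece 1, then r[7]=25)
r[9] = 33  (first piece 3, then r[6]=22)
One optimal cutting: 3 + 3 + 3 → ¢33.

33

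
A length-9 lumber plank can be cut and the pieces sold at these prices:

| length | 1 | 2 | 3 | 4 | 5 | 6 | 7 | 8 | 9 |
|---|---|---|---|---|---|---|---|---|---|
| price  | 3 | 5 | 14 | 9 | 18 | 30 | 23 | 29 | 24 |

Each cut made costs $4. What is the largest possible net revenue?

Let net[k] be the best obtainable value from length k. For each k, try every first piece i and keep the best of price[i] + net[k−i] minus the 4 cut fee when i<k.
net[1] = 3
net[2] = max(3+3-4, 5+0) = 5
net[3] = max(3+5-4, 5+3-4, 14+0) = 14
net[4] = max(3+14-4, 5+5-4, 14+3-4, 9+0) = 13
net[5] = max(3+13-4, 5+14-4, 14+5-4, 9+3-4, 18+0) = 18
net[6] = max(3+18-4, 5+13-4, 14+14-4, 9+5-4, 18+3-4, 30+0) = 30
net[7] = max(3+30-4, 5+18-4, 14+13-4, …, 30+3-4, 23+0) = 29
net[8] = max(3+29-4, 5+30-4, 14+18-4, …, 23+3-4, 29+0) = 31
net[9] = max(3+31-4, 5+29-4, 14+30-4, …, 29+3-4, 24+0) = 40
One optimal plan: pieces 6 + 3 (1 cut) → $44 − $4 = $40.

40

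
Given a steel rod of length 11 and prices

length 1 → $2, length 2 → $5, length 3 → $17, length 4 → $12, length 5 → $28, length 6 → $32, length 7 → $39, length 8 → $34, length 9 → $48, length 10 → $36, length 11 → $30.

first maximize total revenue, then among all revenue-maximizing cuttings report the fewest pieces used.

3

Build r[k] bottom-up: r[k] = max over allowed piece i of (p[i] + r[k−i]).
r[1] = 2
r[2] = 5
r[3] = 17
r[4] = 19  (first piece 1, then r[3]=17)
r[5] = 28
r[6] = 34  (first piece 3, then r[3]=17)
r[7] = 39
r[8] = 45  (first piece 3, then r[5]=28)
r[9] = 51  (first piece 3, then r[6]=34)
r[10] = 56  (first piece 3, then r[7]=39)
r[11] = 62  (first piece 3, then r[8]=45)
Maximum revenue is $62.
Now minimize piece count subject to staying optimal: for each k, pieces[k] = 1 + min over i with p[i]+r[k−i]=r[k] of pieces[k−i].
pieces[8] = 2
pieces[9] = 3
pieces[10] = 2
pieces[11] = 3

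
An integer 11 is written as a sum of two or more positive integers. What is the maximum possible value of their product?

54

Define f[k] = max over 1≤i<k of i · max(k−i, f[k−i]); the inner max lets the remainder stay uncut if that's better.
f[2] = 1*max(1,0) = 1*1 = 1
f[3] = 1*max(2,1) = 1*2 = 2
f[4] = 2*max(2,1) = 2*2 = 4
f[5] = 2*max(3,2) = 2*3 = 6
f[6] = 3*max(3,2) = 3*3 = 9
f[7] = 2*max(5,6) = 2*6 = 12
f[8] = 2*max(6,9) = 2*9 = 18
f[9] = 3*max(6,9) = 3*9 = 27
f[10] = 2*max(8,18) = 2*18 = 36
f[11] = 2*max(9,27) = 2*27 = 54
One optimal split: 3 + 3 + 3 + 2; product 3*3*3*2 = 54.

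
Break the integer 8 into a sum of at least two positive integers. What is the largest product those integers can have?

Define m[k] = max over 1≤i<k of i · max(k−i, m[k−i]); the inner max lets the remainder stay uncut if that's better.
Small cases: m[2]=1, m[3]=2.
m[4] = 2·max(2,1) = 2·2 = 4
m[5] = 2·max(3,2) = 2·3 = 6
m[6] = 3·max(3,2) = 3·3 = 9
m[7] = 2·max(5,6) = 2·6 = 12
m[8] = 2·max(6,9) = 2·9 = 18
One optimal split: 3 + 3 + 2; product 3·3·2 = 18.

18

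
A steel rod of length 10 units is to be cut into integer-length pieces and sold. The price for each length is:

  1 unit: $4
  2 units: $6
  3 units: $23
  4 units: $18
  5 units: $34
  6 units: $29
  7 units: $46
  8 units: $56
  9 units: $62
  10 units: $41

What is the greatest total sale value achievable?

73

Consider every possible first cut. r[k] is the best of p[i]+r[k−i] over all sellable i≤k.
r[1] = 4
r[2] = max(4+4, 6+0) = 8
r[3] = max(4+8, 6+4, 23+0) = 23
r[4] = max(4+23, 6+8, 23+4, 18+0) = 27
r[5] = max(4+27, 6+23, 23+8, 18+4, 34+0) = 34
r[6] = max(4+34, 6+27, 23+23, 18+8, 34+4, 29+0) = 46
r[7] = max(4+46, 6+34, 23+27, …, 29+4, 46+0) = 50
r[8] = max(4+50, 6+46, 23+34, …, 46+4, 56+0) = 57
r[9] = max(4+57, 6+50, 23+46, …, 56+4, 62+0) = 69
r[10] = max(4+69, 6+57, 23+50, …, 62+4, 41+0) = 73
One optimal cutting: 3 + 3 + 3 + 1 → $23 + $23 + $23 + $4 = $73.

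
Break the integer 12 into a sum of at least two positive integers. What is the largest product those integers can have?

81

Define prod[k] = max over 1≤i<k of i · max(k−i, prod[k−i]); the inner max lets the remainder stay uncut if that's better.
prod[2] = 1*max(1,0) = 1*1 = 1
prod[3] = 1*max(2,1) = 1*2 = 2
prod[4] = 2*max(2,1) = 2*2 = 4
prod[5] = 2*max(3,2) = 2*3 = 6
prod[6] = 3*max(3,2) = 3*3 = 9
prod[7] = 2*max(5,6) = 2*6 = 12
prod[8] = 2*max(6,9) = 2*9 = 18
prod[9] = 3*max(6,9) = 3*9 = 27
prod[10] = 2*max(8,18) = 2*18 = 36
prod[11] = 2*max(9,27) = 2*27 = 54
prod[12] = 3*max(9,27) = 3*27 = 81
One optimal split: 3 + 3 + 3 + 3; product 3*3*3*3 = 81.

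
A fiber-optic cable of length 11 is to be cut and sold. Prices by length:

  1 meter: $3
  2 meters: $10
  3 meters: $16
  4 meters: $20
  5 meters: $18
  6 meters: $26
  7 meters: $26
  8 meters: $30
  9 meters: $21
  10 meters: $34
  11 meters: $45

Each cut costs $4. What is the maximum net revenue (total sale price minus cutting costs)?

48

Consider every possible first cut. net[k] is the best of p[i]+net[k−i] over all sellable i≤k, charging 4 whenever i<k.
net[1] = 3
net[2] = max(3+3-4, 10+0) = 10
net[3] = max(3+10-4, 10+3-4, 16+0) = 16
net[4] = max(3+16-4, 10+10-4, 16+3-4, 20+0) = 20
net[5] = max(3+20-4, 10+16-4, 16+10-4, 20+3-4, 18+0) = 22
net[6] = max(3+22-4, 10+20-4, 16+16-4, 20+10-4, 18+3-4, 26+0) = 28
net[7] = max(3+28-4, 10+22-4, 16+20-4, …, 26+3-4, 26+0) = 32
net[8] = max(3+32-4, 10+28-4, 16+22-4, …, 26+3-4, 30+0) = 36
net[9] = max(3+36-4, 10+32-4, 16+28-4, …, 30+3-4, 21+0) = 40
net[10] = max(3+40-4, 10+36-4, 16+32-4, …, 21+3-4, 34+0) = 44
net[11] = max(3+44-4, 10+40-4, 16+36-4, …, 34+3-4, 45+0) = 48
One optimal plan: pieces 4 + 4 + 3 (2 cuts) → $56 − $8 = $48.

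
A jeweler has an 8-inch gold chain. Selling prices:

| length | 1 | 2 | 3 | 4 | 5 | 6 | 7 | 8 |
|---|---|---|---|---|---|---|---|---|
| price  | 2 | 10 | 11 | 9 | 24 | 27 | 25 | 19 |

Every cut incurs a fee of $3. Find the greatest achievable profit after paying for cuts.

Build r[k] bottom-up: r[k] = max over allowed piece i of (p[i] + r[k−i]) − 3 per cut.
r[1] = 2
r[2] = 10
r[3] = 11
r[4] = 17  (first piece 2, then r[2]=10)
r[5] = 24
r[6] = 27
r[7] = 31  (first piece 2, then r[5]=24)
r[8] = 34  (first piece 2, then r[6]=27)
One optimal plan: pieces 6 + 2 (1 cut) → $37 − $3 = $34.

34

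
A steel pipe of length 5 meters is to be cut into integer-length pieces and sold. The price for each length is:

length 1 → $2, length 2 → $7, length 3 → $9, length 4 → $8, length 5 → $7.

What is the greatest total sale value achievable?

16

Consider every possible first cut. r[k] is the best of p[i]+r[k−i] over all sellable i≤k.
r[1] = 2
r[2] = max(2+2, 7+0) = 7
r[3] = max(2+7, 7+2, 9+0) = 9
r[4] = max(2+9, 7+7, 9+2, 8+0) = 14
r[5] = max(2+14, 7+9, 9+7, 8+2, 7+0) = 16
One optimal cutting: 2 + 2 + 1 → $7 + $7 + $2 = $16.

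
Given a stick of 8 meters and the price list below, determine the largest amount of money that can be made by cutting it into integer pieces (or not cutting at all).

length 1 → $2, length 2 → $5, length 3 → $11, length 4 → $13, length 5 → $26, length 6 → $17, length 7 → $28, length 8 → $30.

37

Build r[k] bottom-up: r[k] = max over allowed piece i of (p[i] + r[k−i]).
r[1] = 2
r[2] = max(2+2, 5+0) = 5
r[3] = max(2+5, 5+2, 11+0) = 11
r[4] = max(2+11, 5+5, 11+2, 13+0) = 13
r[5] = max(2+13, 5+11, 11+5, 13+2, 26+0) = 26
r[6] = max(2+26, 5+13, 11+11, 13+5, 26+2, 17+0) = 28
r[7] = max(2+28, 5+26, 11+13, …, 17+2, 28+0) = 31
r[8] = max(2+31, 5+28, 11+26, …, 28+2, 30+0) = 37
One optimal cutting: 5 + 3 → $26 + $11 = $37.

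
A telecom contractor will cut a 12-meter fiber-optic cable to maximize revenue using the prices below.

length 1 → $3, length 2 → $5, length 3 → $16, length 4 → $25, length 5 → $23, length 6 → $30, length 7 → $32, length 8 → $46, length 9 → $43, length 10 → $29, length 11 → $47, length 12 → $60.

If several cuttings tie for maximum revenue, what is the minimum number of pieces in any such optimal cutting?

Consider every possible first cut. r[k] is the best of p[i]+r[k−i] over all sellable i≤k.
r[1] = 3
r[2] = max(3+3, 5+0) = 6
r[3] = max(3+6, 5+3, 16+0) = 16
r[4] = max(3+16, 5+6, 16+3, 25+0) = 25
r[5] = max(3+25, 5+16, 16+6, 25+3, 23+0) = 28
r[6] = max(3+28, 5+25, 16+16, 25+6, 23+3, 30+0) = 32
r[7] = max(3+32, 5+28, 16+25, …, 30+3, 32+0) = 41
r[8] = max(3+41, 5+32, 16+28, …, 32+3, 46+0) = 50
r[9] = max(3+50, 5+41, 16+32, …, 46+3, 43+0) = 53
r[10] = max(3+53, 5+50, 16+41, …, 43+3, 29+0) = 57
r[11] = max(3+57, 5+53, 16+50, …, 29+3, 47+0) = 66
r[12] = max(3+66, 5+57, 16+53, …, 47+3, 60+0) = 75
Maximum revenue is $75.
Now minimize piece count subject to staying optimal: for each k, pieces[k] = 1 + min over i with p[i]+r[k−i]=r[k] of pieces[k−i].
pieces[9] = 3
pieces[10] = 3
pieces[11] = 3
pieces[12] = 3

3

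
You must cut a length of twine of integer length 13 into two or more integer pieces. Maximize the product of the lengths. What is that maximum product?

108

Let prod[k] be the best product for length k (with at least one cut). For each first piece i, the rest contributes max(k−i, prod[k−i]).
Small cases: prod[2]=1, prod[3]=2, prod[4]=4, prod[5]=6, prod[6]=9, prod[7]=12, prod[8]=18.
prod[9] = 3*max(6,9) = 3*9 = 27
prod[10] = 2*max(8,18) = 2*18 = 36
prod[11] = 2*max(9,27) = 2*27 = 54
prod[12] = 3*max(9,27) = 3*27 = 81
prod[13] = 2*max(11,54) = 2*54 = 108
One optimal split: 3 + 3 + 3 + 2 + 2; product 3*3*3*2*2 = 108.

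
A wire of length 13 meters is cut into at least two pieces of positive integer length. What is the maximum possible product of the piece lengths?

Define P[k] = max over 1≤i<k of i · max(k−i, P[k−i]); the inner max lets the remainder stay uncut if that's better.
P[2] = 1*max(1,0) = 1*1 = 1
P[3] = max(1*2, 2*1) = 2
P[4] = max(1*3, 2*2, 3*1) = 4
P[5] = max(1*4, 2*3, 3*2, 4*1) = 6
P[6] = max(1*6, 2*4, 3*3, 4*2, 5*1) = 9
P[7] = max(1*9, 2*6, 3*4, 4*3, 5*2, 6*1) = 12
P[8] = max(1*12, 2*9, 3*6, …, 6*2, 7*1) = 18
P[9] = max(1*18, 2*12, 3*9, …, 7*2, 8*1) = 27
P[10] = max(1*27, 2*18, 3*12, …, 8*2, 9*1) = 36
P[11] = max(1*36, 2*27, 3*18, …, 9*2, 10*1) = 54
P[12] = max(1*54, 2*36, 3*27, …, 10*2, 11*1) = 81
P[13] = max(1*81, 2*54, 3*36, …, 11*2, 12*1) = 108
One optimal split: 3 + 3 + 3 + 2 + 2; product 3*3*3*2*2 = 108.

108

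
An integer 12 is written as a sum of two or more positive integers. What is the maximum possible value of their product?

Fill P[k] for k=2..12: at each k try every first piece i and multiply by the better of (k−i) uncut or P[k−i].
P[2] = 1·max(1,0) = 1·1 = 1
P[3] = 1·max(2,1) = 1·2 = 2
P[4] = 2·max(2,1) = 2·2 = 4
P[5] = 2·max(3,2) = 2·3 = 6
P[6] = 3·max(3,2) = 3·3 = 9
P[7] = 2·max(5,6) = 2·6 = 12
P[8] = 2·max(6,9) = 2·9 = 18
P[9] = 3·max(6,9) = 3·9 = 27
P[10] = 2·max(8,18) = 2·18 = 36
P[11] = 2·max(9,27) = 2·27 = 54
P[12] = 3·max(9,27) = 3·27 = 81
One optimal split: 3 + 3 + 3 + 3; product 3·3·3·3 = 81.

81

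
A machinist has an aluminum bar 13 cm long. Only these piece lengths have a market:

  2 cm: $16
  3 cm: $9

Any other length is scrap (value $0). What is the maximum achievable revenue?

Let best[k] be the best obtainable value from length k. For each k, try every first piece i and keep the best of price[i] + best[k−i].
best[1] = 0
best[2] = 16
best[3] = 16
best[4] = 32  (first piece 2, then best[2]=16)
best[5] = 32
best[6] = 48  (first piece 2, then best[4]=32)
best[7] = 48
best[8] = 64  (first piece 2, then best[6]=48)
best[9] = 64
best[10] = 80  (first piece 2, then best[8]=64)
best[11] = 80
best[12] = 96  (first piece 2, then best[10]=80)
best[13] = 96
One optimal cutting: pieces 2 + 2 + 2 + 2 + 2 + 2 with 1 cm of scrap → $96.

96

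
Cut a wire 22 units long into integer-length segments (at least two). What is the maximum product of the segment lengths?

2916

Fill m[k] for k=2..22: at each k try every first piece i and multiply by the better of (k−i) uncut or m[k−i].
m[2] = 1×max(1,0) = 1×1 = 1
m[3] = 1×max(2,1) = 1×2 = 2
m[4] = 2×max(2,1) = 2×2 = 4
m[5] = 2×max(3,2) = 2×3 = 6
m[6] = 3×max(3,2) = 3×3 = 9
m[7] = 2×max(5,6) = 2×6 = 12
m[8] = 2×max(6,9) = 2×9 = 18
m[9] = 3×max(6,9) = 3×9 = 27
m[10] = 2×max(8,18) = 2×18 = 36
m[11] = 2×max(9,27) = 2×27 = 54
m[12] = 3×max(9,27) = 3×27 = 81
m[13] = 2×max(11,54) = 2×54 = 108
m[14] = 2×max(12,81) = 2×81 = 162
m[15] = 3×max(12,81) = 3×81 = 243
m[16] = 2×max(14,162) = 2×162 = 324
m[17] = 2×max(15,243) = 2×243 = 486
m[18] = 3×max(15,243) = 3×243 = 729
m[19] = 2×max(17,486) = 2×486 = 972
m[20] = 2×max(18,729) = 2×729 = 1458
m[21] = 3×max(18,729) = 3×729 = 2187
m[22] = 2×max(20,1458) = 2×1458 = 2916
One optimal split: 3 + 3 + 3 + 3 + 3 + 3 + 2 + 2; product 3×3×3×3×3×3×2×2 = 2916.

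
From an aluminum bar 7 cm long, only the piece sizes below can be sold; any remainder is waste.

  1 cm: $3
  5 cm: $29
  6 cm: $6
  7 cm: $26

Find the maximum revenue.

35

Let f[k] be the best obtainable value from length k. For each k, try every first piece i and keep the best of price[i] + f[k−i].
f[1] = 3
f[2] = 6  (first piece 1, then f[1]=3)
f[3] = 9  (first piece 1, then f[2]=6)
f[4] = 12  (first piece 1, then f[3]=9)
f[5] = max(3+12, 29+0) = 29
f[6] = max(3+29, 29+3, 6+0) = 32
f[7] = max(3+32, 29+6, 6+3, 26+0) = 35
One optimal cutting: 5 + 1 + 1 → $35.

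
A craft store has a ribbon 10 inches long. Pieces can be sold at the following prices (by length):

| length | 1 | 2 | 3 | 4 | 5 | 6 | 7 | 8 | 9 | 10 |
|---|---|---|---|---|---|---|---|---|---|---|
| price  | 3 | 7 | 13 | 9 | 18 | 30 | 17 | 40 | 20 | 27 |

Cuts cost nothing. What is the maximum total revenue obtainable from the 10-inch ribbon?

Build v[k] bottom-up: v[k] = max over allowed piece i of (p[i] + v[k−i]).
v[1] = 3
v[2] = max(3+3, 7+0) = 7
v[3] = max(3+7, 7+3, 13+0) = 13
v[4] = max(3+13, 7+7, 13+3, 9+0) = 16
v[5] = max(3+16, 7+13, 13+7, 9+3, 18+0) = 20
v[6] = max(3+20, 7+16, 13+13, 9+7, 18+3, 30+0) = 30
v[7] = max(3+30, 7+20, 13+16, …, 30+3, 17+0) = 33
v[8] = max(3+33, 7+30, 13+20, …, 17+3, 40+0) = 40
v[9] = max(3+40, 7+33, 13+30, …, 40+3, 20+0) = 43
v[10] = max(3+43, 7+40, 13+33, …, 20+3, 27+0) = 47
One optimal cutting: 8 + 2 → ¢40 + ¢7 = ¢47.

47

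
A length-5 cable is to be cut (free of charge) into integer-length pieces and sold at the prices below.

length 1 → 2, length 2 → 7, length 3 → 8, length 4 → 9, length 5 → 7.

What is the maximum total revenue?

Consider every possible first cut. r[k] is the best of p[i]+r[k−i] over all sellable i≤k.
r[1] = 2
r[2] = max(2+2, 7+0) = 7
r[3] = max(2+7, 7+2, 8+0) = 9
r[4] = max(2+9, 7+7, 8+2, 9+0) = 14
r[5] = max(2+14, 7+9, 8+7, 9+2, 7+0) = 16
One optimal cutting: 2 + 2 + 1 → 7 + 7 + 2 = 16.

16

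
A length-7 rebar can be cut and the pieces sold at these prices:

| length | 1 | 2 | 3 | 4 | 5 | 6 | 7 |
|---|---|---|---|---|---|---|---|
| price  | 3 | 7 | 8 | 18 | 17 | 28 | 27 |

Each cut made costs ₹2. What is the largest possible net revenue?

Let net[k] be the best obtainable value from length k. For each k, try every first piece i and keep the best of price[i] + net[k−i] minus the 2 cut fee when i<k.
net[1] = 3
net[2] = max(3+3-2, 7+0) = 7
net[3] = max(3+7-2, 7+3-2, 8+0) = 8
net[4] = max(3+8-2, 7+7-2, 8+3-2, 18+0) = 18
net[5] = max(3+18-2, 7+8-2, 8+7-2, 18+3-2, 17+0) = 19
net[6] = max(3+19-2, 7+18-2, 8+8-2, 18+7-2, 17+3-2, 28+0) = 28
net[7] = max(3+28-2, 7+19-2, 8+18-2, …, 28+3-2, 27+0) = 29
One optimal plan: pieces 6 + 1 (1 cut) → ₹31 − ₹2 = ₹29.

29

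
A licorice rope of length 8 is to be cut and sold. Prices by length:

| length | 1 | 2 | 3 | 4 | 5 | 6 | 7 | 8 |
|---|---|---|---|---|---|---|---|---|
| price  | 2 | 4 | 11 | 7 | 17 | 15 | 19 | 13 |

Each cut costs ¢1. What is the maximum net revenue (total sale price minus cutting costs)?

Consider every possible first cut. r[k] is the best of p[i]+r[k−i] over all sellable i≤k, charging 1 whenever i<k.
r[1] = 2
r[2] = max(2+2-1, 4+0) = 4
r[3] = max(2+4-1, 4+2-1, 11+0) = 11
r[4] = max(2+11-1, 4+4-1, 11+2-1, 7+0) = 12
r[5] = max(2+12-1, 4+11-1, 11+4-1, 7+2-1, 17+0) = 17
r[6] = max(2+17-1, 4+12-1, 11+11-1, 7+4-1, 17+2-1, 15+0) = 21
r[7] = max(2+21-1, 4+17-1, 11+12-1, …, 15+2-1, 19+0) = 22
r[8] = max(2+22-1, 4+21-1, 11+17-1, …, 19+2-1, 13+0) = 27
One optimal plan: pieces 5 + 3 (1 cut) → ¢28 − ¢1 = ¢27.

27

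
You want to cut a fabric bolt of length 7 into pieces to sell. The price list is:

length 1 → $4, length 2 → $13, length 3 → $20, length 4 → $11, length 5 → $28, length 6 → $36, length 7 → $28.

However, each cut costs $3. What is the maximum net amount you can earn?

40

Build r[k] bottom-up: r[k] = max over allowed piece i of (p[i] + r[k−i]) − 3 per cut.
r[1] = 4
r[2] = max(4+4-3, 13+0) = 13
r[3] = max(4+13-3, 13+4-3, 20+0) = 20
r[4] = max(4+20-3, 13+13-3, 20+4-3, 11+0) = 23
r[5] = max(4+23-3, 13+20-3, 20+13-3, 11+4-3, 28+0) = 30
r[6] = max(4+30-3, 13+23-3, 20+20-3, 11+13-3, 28+4-3, 36+0) = 37
r[7] = max(4+37-3, 13+30-3, 20+23-3, …, 36+4-3, 28+0) = 40
One optimal plan: pieces 3 + 2 + 2 (2 cuts) → $46 − $6 = $40.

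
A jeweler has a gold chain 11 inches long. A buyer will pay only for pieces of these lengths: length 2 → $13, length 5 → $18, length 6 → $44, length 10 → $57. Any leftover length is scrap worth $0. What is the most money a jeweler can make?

Consider every possible first cut. r[k] is the best of p[i]+r[k−i] over all sellable i≤k.
r[1] = 0
r[2] = 13
r[3] = 13
r[4] = 26  (first piece 2, then r[2]=13)
r[5] = max(13+13, 18+0) = 26
r[6] = max(13+26, 18+0, 44+0) = 44
r[7] = max(13+26, 18+13, 44+0) = 44
r[8] = max(13+44, 18+13, 44+13) = 57
r[9] = max(13+44, 18+26, 44+13) = 57
r[10] = max(13+57, 18+26, 44+26, 57+0) = 70
r[11] = max(13+57, 18+44, 44+26, 57+0) = 70
One optimal cutting: pieces 6 + 2 + 2 with 1 inch of scrap → $70.

70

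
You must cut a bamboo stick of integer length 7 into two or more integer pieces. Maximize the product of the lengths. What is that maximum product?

Let prod[k] be the best product for length k (with at least one cut). For each first piece i, the rest contributes max(k−i, prod[k−i]).
prod[2] = 1×max(1,0) = 1×1 = 1
prod[3] = max(1×2, 2×1) = 2
prod[4] = max(1×3, 2×2, 3×1) = 4
prod[5] = max(1×4, 2×3, 3×2, 4×1) = 6
prod[6] = max(1×6, 2×4, 3×3, 4×2, 5×1) = 9
prod[7] = max(1×9, 2×6, 3×4, 4×3, 5×2, 6×1) = 12
One optimal split: 3 + 2 + 2; product 3×2×2 = 12.

12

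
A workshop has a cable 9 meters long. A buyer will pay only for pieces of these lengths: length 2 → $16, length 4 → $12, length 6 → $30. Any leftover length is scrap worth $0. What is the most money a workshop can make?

Consider every possible first cut. r[k] is the best of p[i]+r[k−i] over all sellable i≤k.
r[1] = 0
r[2] = 16
r[3] = 16
r[4] = max(16+16, 12+0) = 32
r[5] = max(16+16, 12+0) = 32
r[6] = max(16+32, 12+16, 30+0) = 48
r[7] = max(16+32, 12+16, 30+0) = 48
r[8] = max(16+48, 12+32, 30+16) = 64
r[9] = max(16+48, 12+32, 30+16) = 64
One optimal cutting: pieces 2 + 2 + 2 + 2 with 1 meter of scrap → $64.

64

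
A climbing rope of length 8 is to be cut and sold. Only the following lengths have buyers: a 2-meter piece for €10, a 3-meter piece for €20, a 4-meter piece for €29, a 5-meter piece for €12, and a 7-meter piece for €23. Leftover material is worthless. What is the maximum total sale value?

58

Let f[k] be the best obtainable value from length k. For each k, try every first piece i and keep the best of price[i] + f[k−i].
f[1] = 0
f[2] = 10
f[3] = 20
f[4] = 29
f[5] = 30  (first piece 2, then f[3]=20)
f[6] = 40  (first piece 3, then f[3]=20)
f[7] = 49  (first piece 3, then f[4]=29)
f[8] = 58  (first piece 4, then f[4]=29)
One optimal cutting: 4 + 4 → €58.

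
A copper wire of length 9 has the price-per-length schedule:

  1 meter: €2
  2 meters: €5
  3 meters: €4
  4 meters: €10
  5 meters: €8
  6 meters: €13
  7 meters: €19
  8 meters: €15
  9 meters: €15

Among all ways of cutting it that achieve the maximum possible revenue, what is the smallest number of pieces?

Consider every possible first cut. r[k] is the best of p[i]+r[k−i] over all sellable i≤k.
r[1] = 2
r[2] = 5
r[3] = 7  (first piece 1, then r[2]=5)
r[4] = 10  (first piece 2, then r[2]=5)
r[5] = 12  (first piece 1, then r[4]=10)
r[6] = 15  (first piece 2, then r[4]=10)
r[7] = 19
r[8] = 21  (first piece 1, then r[7]=19)
r[9] = 24  (first piece 2, then r[7]=19)
Maximum revenue is €24.
Now minimize piece count subject to staying optimal: for each k, pieces[k] = 1 + min over i with p[i]+r[k−i]=r[k] of pieces[k−i].
pieces[6] = 2
pieces[7] = 1
pieces[8] = 2
pieces[9] = 2

2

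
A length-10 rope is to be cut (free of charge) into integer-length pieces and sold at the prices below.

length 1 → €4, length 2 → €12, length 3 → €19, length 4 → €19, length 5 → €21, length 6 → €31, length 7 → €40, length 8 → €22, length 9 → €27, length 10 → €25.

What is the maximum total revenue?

62

Build best[k] bottom-up: best[k] = max over allowed piece i of (p[i] + best[k−i]).
best[1] = 4
best[2] = 12
best[3] = 19
best[4] = 24  (first piece 2, then best[2]=12)
best[5] = 31  (first piece 2, then best[3]=19)
best[6] = 38  (first piece 3, then best[3]=19)
best[7] = 43  (first piece 2, then best[5]=31)
best[8] = 50  (first piece 2, then best[6]=38)
best[9] = 57  (first piece 3, then best[6]=38)
best[10] = 62  (first piece 2, then best[8]=50)
One optimal cutting: 3 + 3 + 2 + 2 → €19 + €19 + €12 + €12 = €62.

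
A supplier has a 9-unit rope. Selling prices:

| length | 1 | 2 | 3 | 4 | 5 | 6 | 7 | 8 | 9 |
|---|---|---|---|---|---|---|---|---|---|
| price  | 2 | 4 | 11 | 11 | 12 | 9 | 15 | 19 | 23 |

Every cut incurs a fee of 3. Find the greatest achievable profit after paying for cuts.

27

Consider every possible first cut. r[k] is the best of p[i]+r[k−i] over all sellable i≤k, charging 3 whenever i<k.
r[1] = 2
r[2] = max(2+2-3, 4+0) = 4
r[3] = max(2+4-3, 4+2-3, 11+0) = 11
r[4] = max(2+11-3, 4+4-3, 11+2-3, 11+0) = 11
r[5] = max(2+11-3, 4+11-3, 11+4-3, 11+2-3, 12+0) = 12
r[6] = max(2+12-3, 4+11-3, 11+11-3, 11+4-3, 12+2-3, 9+0) = 19
r[7] = max(2+19-3, 4+12-3, 11+11-3, …, 9+2-3, 15+0) = 19
r[8] = max(2+19-3, 4+19-3, 11+12-3, …, 15+2-3, 19+0) = 20
r[9] = max(2+20-3, 4+19-3, 11+19-3, …, 19+2-3, 23+0) = 27
One optimal plan: pieces 3 + 3 + 3 (2 cuts) → 33 − 6 = 27.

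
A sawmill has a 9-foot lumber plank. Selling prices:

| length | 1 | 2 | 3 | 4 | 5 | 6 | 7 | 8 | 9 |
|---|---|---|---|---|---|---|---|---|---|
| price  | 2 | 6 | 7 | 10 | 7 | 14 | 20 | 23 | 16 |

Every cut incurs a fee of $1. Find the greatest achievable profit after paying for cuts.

Build net[k] bottom-up: net[k] = max over allowed piece i of (p[i] + net[k−i]) − 1 per cut.
net[1] = 2
net[2] = max(2+2-1, 6+0) = 6
net[3] = max(2+6-1, 6+2-1, 7+0) = 7
net[4] = max(2+7-1, 6+6-1, 7+2-1, 10+0) = 11
net[5] = max(2+11-1, 6+7-1, 7+6-1, 10+2-1, 7+0) = 12
net[6] = max(2+12-1, 6+11-1, 7+7-1, 10+6-1, 7+2-1, 14+0) = 16
net[7] = max(2+16-1, 6+12-1, 7+11-1, …, 14+2-1, 20+0) = 20
net[8] = max(2+20-1, 6+16-1, 7+12-1, …, 20+2-1, 23+0) = 23
net[9] = max(2+23-1, 6+20-1, 7+16-1, …, 23+2-1, 16+0) = 25
One optimal plan: pieces 7 + 2 (1 cut) → $26 − $1 = $25.

25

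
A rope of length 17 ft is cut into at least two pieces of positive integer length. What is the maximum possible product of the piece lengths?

486

Let P[k] be the best product for length k (with at least one cut). For each first piece i, the rest contributes max(k−i, P[k−i]).
P[2] = 1×max(1,0) = 1×1 = 1
P[3] = 1×max(2,1) = 1×2 = 2
P[4] = 2×max(2,1) = 2×2 = 4
P[5] = 2×max(3,2) = 2×3 = 6
P[6] = 3×max(3,2) = 3×3 = 9
P[7] = 2×max(5,6) = 2×6 = 12
P[8] = 2×max(6,9) = 2×9 = 18
P[9] = 3×max(6,9) = 3×9 = 27
P[10] = 2×max(8,18) = 2×18 = 36
P[11] = 2×max(9,27) = 2×27 = 54
P[12] = 3×max(9,27) = 3×27 = 81
P[13] = 2×max(11,54) = 2×54 = 108
P[14] = 2×max(12,81) = 2×81 = 162
P[15] = 3×max(12,81) = 3×81 = 243
P[16] = 2×max(14,162) = 2×162 = 324
P[17] = 2×max(15,243) = 2×243 = 486
One optimal split: 3 + 3 + 3 + 3 + 3 + 2; product 3×3×3×3×3×2 = 486.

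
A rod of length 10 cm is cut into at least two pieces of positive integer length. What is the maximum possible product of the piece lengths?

Fill f[k] for k=2..10: at each k try every first piece i and multiply by the better of (k−i) uncut or f[k−i].
f[2] = 1·max(1,0) = 1·1 = 1
f[3] = max(1·2, 2·1) = 2
f[4] = max(1·3, 2·2, 3·1) = 4
f[5] = max(1·4, 2·3, 3·2, 4·1) = 6
f[6] = max(1·6, 2·4, 3·3, 4·2, 5·1) = 9
f[7] = max(1·9, 2·6, 3·4, 4·3, 5·2, 6·1) = 12
f[8] = max(1·12, 2·9, 3·6, …, 6·2, 7·1) = 18
f[9] = max(1·18, 2·12, 3·9, …, 7·2, 8·1) = 27
f[10] = max(1·27, 2·18, 3·12, …, 8·2, 9·1) = 36
One optimal split: 3 + 3 + 2 + 2; product 3·3·2·2 = 36.

36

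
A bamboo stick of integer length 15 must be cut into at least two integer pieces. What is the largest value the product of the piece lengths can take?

243

Let m[k] be the best product for length k (with at least one cut). For each first piece i, the rest contributes max(k−i, m[k−i]).
m[2] = 1·max(1,0) = 1·1 = 1
m[3] = 1·max(2,1) = 1·2 = 2
m[4] = 2·max(2,1) = 2·2 = 4
m[5] = 2·max(3,2) = 2·3 = 6
m[6] = 3·max(3,2) = 3·3 = 9
m[7] = 2·max(5,6) = 2·6 = 12
m[8] = 2·max(6,9) = 2·9 = 18
m[9] = 3·max(6,9) = 3·9 = 27
m[10] = 2·max(8,18) = 2·18 = 36
m[11] = 2·max(9,27) = 2·27 = 54
m[12] = 3·max(9,27) = 3·27 = 81
m[13] = 2·max(11,54) = 2·54 = 108
m[14] = 2·max(12,81) = 2·81 = 162
m[15] = 3·max(12,81) = 3·81 = 243
One optimal split: 3 + 3 + 3 + 3 + 3; product 3·3·3·3·3 = 243.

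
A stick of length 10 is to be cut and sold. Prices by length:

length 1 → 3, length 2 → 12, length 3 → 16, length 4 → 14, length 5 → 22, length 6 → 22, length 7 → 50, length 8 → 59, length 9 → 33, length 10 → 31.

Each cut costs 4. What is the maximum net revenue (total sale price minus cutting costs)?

67

Let v[k] be the best obtainable value from length k. For each k, try every first piece i and keep the best of price[i] + v[k−i] minus the 4 cut fee when i<k.
v[1] = 3
v[2] = 12
v[3] = 16
v[4] = 20  (first piece 2, then v[2]=12)
v[5] = 24  (first piece 2, then v[3]=16)
v[6] = 28  (first piece 2, then v[4]=20)
v[7] = 50
v[8] = 59
v[9] = 58  (first piece 1, then v[8]=59)
v[10] = 67  (first piece 2, then v[8]=59)
One optimal plan: pieces 8 + 2 (1 cut) → 71 − 4 = 67.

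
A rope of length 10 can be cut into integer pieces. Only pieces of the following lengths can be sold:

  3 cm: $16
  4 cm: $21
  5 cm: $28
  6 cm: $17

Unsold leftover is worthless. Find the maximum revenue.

56

Let f[k] be the best obtainable value from length k. For each k, try every first piece i and keep the best of price[i] + f[k−i].
f[1] = 0
f[2] = 0
f[3] = 16
f[4] = max(16+0, 21+0) = 21
f[5] = max(16+0, 21+0, 28+0) = 28
f[6] = max(16+16, 21+0, 28+0, 17+0) = 32
f[7] = max(16+21, 21+16, 28+0, 17+0) = 37
f[8] = max(16+28, 21+21, 28+16, 17+0) = 44
f[9] = max(16+32, 21+28, 28+21, 17+16) = 49
f[10] = max(16+37, 21+32, 28+28, 17+21) = 56
One optimal cutting: 5 + 5 → $56.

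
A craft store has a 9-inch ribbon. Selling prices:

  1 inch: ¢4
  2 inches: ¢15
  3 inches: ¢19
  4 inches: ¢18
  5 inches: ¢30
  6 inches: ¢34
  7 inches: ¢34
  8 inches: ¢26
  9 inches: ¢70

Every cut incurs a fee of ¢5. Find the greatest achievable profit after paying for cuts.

70

Let net[k] be the best obtainable value from length k. For each k, try every first piece i and keep the best of price[i] + net[k−i] minus the 5 cut fee when i<k.
net[1] = 4
net[2] = 15
net[3] = 19
net[4] = 25  (first piece 2, then net[2]=15)
net[5] = 30
net[6] = 35  (first piece 2, then net[4]=25)
net[7] = 40  (first piece 2, then net[5]=30)
net[8] = 45  (first piece 2, then net[6]=35)
net[9] = 70
Best is to make no cuts and sell whole for ¢70.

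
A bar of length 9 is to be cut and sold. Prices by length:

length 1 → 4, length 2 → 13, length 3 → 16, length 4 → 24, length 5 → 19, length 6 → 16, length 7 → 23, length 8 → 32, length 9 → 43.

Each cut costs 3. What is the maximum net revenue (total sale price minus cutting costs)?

Let v[k] be the best obtainable value from length k. For each k, try every first piece i and keep the best of price[i] + v[k−i] minus the 3 cut fee when i<k.
v[1] = 4
v[2] = 13
v[3] = 16
v[4] = 24
v[5] = 26  (first piece 2, then v[3]=16)
v[6] = 34  (first piece 2, then v[4]=24)
v[7] = 37  (first piece 3, then v[4]=24)
v[8] = 45  (first piece 4, then v[4]=24)
v[9] = 47  (first piece 2, then v[7]=37)
One optimal plan: pieces 4 + 3 + 2 (2 cuts) → 53 − 6 = 47.

47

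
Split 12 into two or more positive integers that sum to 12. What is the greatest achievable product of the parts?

Let f[k] be the best product for length k (with at least one cut). For each first piece i, the rest contributes max(k−i, f[k−i]).
Small cases: f[2]=1, f[3]=2, f[4]=4, f[5]=6, f[6]=9, f[7]=12.
f[8] = max(1×12, 2×9, 3×6, …, 6×2, 7×1) = 18
f[9] = max(1×18, 2×12, 3×9, …, 7×2, 8×1) = 27
f[10] = max(1×27, 2×18, 3×12, …, 8×2, 9×1) = 36
f[11] = max(1×36, 2×27, 3×18, …, 9×2, 10×1) = 54
f[12] = max(1×54, 2×36, 3×27, …, 10×2, 11×1) = 81
One optimal split: 3 + 3 + 3 + 3; product 3×3×3×3 = 81.

81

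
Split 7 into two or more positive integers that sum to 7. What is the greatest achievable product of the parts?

12

Fill f[k] for k=2..7: at each k try every first piece i and multiply by the better of (k−i) uncut or f[k−i].
f[2] = 1·max(1,0) = 1·1 = 1
f[3] = max(1·2, 2·1) = 2
f[4] = max(1·3, 2·2, 3·1) = 4
f[5] = max(1·4, 2·3, 3·2, 4·1) = 6
f[6] = max(1·6, 2·4, 3·3, 4·2, 5·1) = 9
f[7] = max(1·9, 2·6, 3·4, 4·3, 5·2, 6·1) = 12
One optimal split: 3 + 2 + 2; product 3·2·2 = 12.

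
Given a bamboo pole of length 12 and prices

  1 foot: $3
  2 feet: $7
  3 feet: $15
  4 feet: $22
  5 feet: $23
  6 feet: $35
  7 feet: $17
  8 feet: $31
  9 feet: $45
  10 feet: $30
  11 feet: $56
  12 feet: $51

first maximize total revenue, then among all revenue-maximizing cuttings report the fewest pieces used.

2

Let r[k] be the best obtainable value from length k. For each k, try every first piece i and keep the best of price[i] + r[k−i].
r[1] = 3
r[2] = max(3+3, 7+0) = 7
r[3] = max(3+7, 7+3, 15+0) = 15
r[4] = max(3+15, 7+7, 15+3, 22+0) = 22
r[5] = max(3+22, 7+15, 15+7, 22+3, 23+0) = 25
r[6] = max(3+25, 7+22, 15+15, 22+7, 23+3, 35+0) = 35
r[7] = max(3+35, 7+25, 15+22, …, 35+3, 17+0) = 38
r[8] = max(3+38, 7+35, 15+25, …, 17+3, 31+0) = 44
r[9] = max(3+44, 7+38, 15+35, …, 31+3, 45+0) = 50
r[10] = max(3+50, 7+44, 15+38, …, 45+3, 30+0) = 57
r[11] = max(3+57, 7+50, 15+44, …, 30+3, 56+0) = 60
r[12] = max(3+60, 7+57, 15+50, …, 56+3, 51+0) = 70
Maximum revenue is $70.
Now minimize piece count subject to staying optimal: for each k, pieces[k] = 1 + min over i with p[i]+r[k−i]=r[k] of pieces[k−i].
pieces[9] = 2
pieces[10] = 2
pieces[11] = 3
pieces[12] = 2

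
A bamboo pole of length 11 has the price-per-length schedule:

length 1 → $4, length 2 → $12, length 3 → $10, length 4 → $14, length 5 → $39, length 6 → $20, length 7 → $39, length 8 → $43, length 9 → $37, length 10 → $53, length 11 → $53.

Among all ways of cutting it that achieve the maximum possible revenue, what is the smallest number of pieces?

Let r[k] be the best obtainable value from length k. For each k, try every first piece i and keep the best of price[i] + r[k−i].
r[1] = 4
r[2] = 12
r[3] = 16  (first piece 1, then r[2]=12)
r[4] = 24  (first piece 2, then r[2]=12)
r[5] = 39
r[6] = 43  (first piece 1, then r[5]=39)
r[7] = 51  (first piece 2, then r[5]=39)
r[8] = 55  (first piece 1, then r[7]=51)
r[9] = 63  (first piece 2, then r[7]=51)
r[10] = 78  (first piece 5, then r[5]=39)
r[11] = 82  (first piece 1, then r[10]=78)
Maximum revenue is $82.
Now minimize piece count subject to staying optimal: for each k, pieces[k] = 1 + min over i with p[i]+r[k−i]=r[k] of pieces[k−i].
pieces[8] = 3
pieces[9] = 3
pieces[10] = 2
pieces[11] = 3

3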